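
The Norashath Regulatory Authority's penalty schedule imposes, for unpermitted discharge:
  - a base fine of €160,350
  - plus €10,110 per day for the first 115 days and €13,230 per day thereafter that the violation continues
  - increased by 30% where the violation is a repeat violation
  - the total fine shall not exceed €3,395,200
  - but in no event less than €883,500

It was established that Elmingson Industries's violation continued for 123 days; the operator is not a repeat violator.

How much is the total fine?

First 115 days: 115 × €10,110 = €1,162,650
Remaining days: (123 − 115) × €13,230 = €105,840
Per-day component: €1,162,650 + €105,840 = €1,268,490
Base plus per-day: €160,350 + €1,268,490 = €1,428,840
The operator is not a repeat violator: no 30% increase.
Cap at €3,395,200: €1,428,840 is within the cap, no reduction.
Minimum €883,500: €1,428,840 meets the minimum, no increase.

€1,428,840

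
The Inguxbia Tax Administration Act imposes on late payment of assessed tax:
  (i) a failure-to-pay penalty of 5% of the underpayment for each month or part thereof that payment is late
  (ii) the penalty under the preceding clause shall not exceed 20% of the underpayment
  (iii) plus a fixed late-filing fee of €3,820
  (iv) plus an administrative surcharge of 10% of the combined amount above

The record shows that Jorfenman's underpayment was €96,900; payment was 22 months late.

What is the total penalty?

€25,520

Accrued rate: 5% × 22 = 110%, capped at 20% → 20%
Failure-to-pay penalty: 20% of €96,900 = €19,380
Penalty before surcharge: €19,380 + €3,820 = €23,200
Administrative surcharge: 10% of €23,200 = €2,320
Total penalty: €23,200 + €2,320 = €25,520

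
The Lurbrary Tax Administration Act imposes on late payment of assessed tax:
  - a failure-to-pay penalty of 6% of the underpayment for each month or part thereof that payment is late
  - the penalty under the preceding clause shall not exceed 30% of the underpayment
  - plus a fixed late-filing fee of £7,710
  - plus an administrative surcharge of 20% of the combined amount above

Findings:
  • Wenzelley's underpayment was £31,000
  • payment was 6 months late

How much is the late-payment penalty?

Accrued rate: 6% × 6 = 36%, capped at 30% → 30%
Failure-to-pay penalty: 30% of £31,000 = £9,300
Penalty before surcharge: £9,300 + £7,710 = £17,010
Administrative surcharge: 20% of £17,010 = £3,402
Total penalty: £17,010 + £3,402 = £20,412

£20,412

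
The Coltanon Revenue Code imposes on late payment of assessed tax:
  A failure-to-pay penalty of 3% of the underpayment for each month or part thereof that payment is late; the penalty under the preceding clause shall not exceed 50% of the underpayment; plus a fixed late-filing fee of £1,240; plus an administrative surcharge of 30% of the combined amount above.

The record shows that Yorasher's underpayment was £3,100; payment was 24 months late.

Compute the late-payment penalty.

Accrued rate: 3% × 24 = 72%, capped at 50% → 50%
Failure-to-pay penalty: 50% of £3,100 = £1,550
Penalty before surcharge: £1,550 + £1,240 = £2,790
Administrative surcharge: 30% of £2,790 = £837
Total penalty: £2,790 + £837 = £3,627

Penalty: £3,627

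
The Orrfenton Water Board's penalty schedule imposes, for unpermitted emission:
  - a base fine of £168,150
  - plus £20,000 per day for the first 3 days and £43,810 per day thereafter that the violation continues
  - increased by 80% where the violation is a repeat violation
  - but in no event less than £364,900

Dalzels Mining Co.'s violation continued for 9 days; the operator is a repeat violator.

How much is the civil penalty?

First 3 days: 3 × £20,000 = £60,000
Remaining days: (9 − 3) × £43,810 = £262,860
Per-day component: £60,000 + £262,860 = £322,860
Base plus per-day: £168,150 + £322,860 = £491,010
Enhancement: 80% of £491,010 = £392,808
Enhanced fine: £491,010 + £392,808 = £883,818
Minimum £364,900: £883,818 meets the minimum, no increase.

£883,818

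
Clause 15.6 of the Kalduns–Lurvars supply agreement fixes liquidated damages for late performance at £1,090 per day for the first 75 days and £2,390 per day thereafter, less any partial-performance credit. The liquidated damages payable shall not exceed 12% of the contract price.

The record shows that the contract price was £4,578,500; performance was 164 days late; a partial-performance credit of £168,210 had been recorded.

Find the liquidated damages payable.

First 75 days: 75 × £1,090 = £81,750
Remaining days: (164 − 75) × £2,390 = £212,710
Accrued per-day damages: £81,750 + £212,710 = £294,460
Less partial-performance credit: £294,460 − £168,210 = £126,250
Cap: 12% of £4,578,500 = £549,420
Cap at £549,420: £126,250 is within the cap, no reduction.

Liquidated damages: £126,250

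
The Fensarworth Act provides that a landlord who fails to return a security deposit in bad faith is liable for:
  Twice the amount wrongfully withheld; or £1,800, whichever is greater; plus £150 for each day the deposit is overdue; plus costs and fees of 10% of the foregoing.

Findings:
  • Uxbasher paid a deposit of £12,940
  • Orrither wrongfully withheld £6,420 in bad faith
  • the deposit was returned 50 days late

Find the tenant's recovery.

Doubled: 2 × £6,420 = £12,840
Minimum £1,800: £12,840 meets the minimum, no increase.
Late-return penalty: 50 × £150 = £7,500
Damages plus late penalty: £12,840 + £7,500 = £20,340
Costs and fees: 10% of £20,340 = £2,034
Total recovery: £20,340 + £2,034 = £22,374

£22,374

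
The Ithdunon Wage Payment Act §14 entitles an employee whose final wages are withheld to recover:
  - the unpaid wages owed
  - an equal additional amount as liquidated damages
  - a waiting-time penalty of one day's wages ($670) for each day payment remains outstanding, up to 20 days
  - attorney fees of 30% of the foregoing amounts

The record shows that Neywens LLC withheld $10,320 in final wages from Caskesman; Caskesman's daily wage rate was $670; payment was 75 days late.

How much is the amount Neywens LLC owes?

Liquidated damages (equal amount): $10,320
Penalty days: min(75, 20) = 20
Waiting-time penalty: 20 × $670 = $13,400
Subtotal: $10,320 + $10,320 + $13,400 = $34,040
Attorney fees: 30% of $34,040 = $10,212
Total award: $34,040 + $10,212 = $44,252

$44,252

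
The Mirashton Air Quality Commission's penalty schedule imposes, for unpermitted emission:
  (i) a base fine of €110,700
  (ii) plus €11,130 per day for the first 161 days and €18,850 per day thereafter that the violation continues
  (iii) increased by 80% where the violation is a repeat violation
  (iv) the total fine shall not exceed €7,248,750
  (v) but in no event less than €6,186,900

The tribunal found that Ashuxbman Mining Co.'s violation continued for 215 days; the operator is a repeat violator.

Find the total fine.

€6,186,900

First 161 days: 161 × €11,130 = €1,791,930
Remaining days: (215 − 161) × €18,850 = €1,017,900
Per-day component: €1,791,930 + €1,017,900 = €2,809,830
Base plus per-day: €110,700 + €2,809,830 = €2,920,530
Enhancement: 80% of €2,920,530 = €2,336,424
Enhanced fine: €2,920,530 + €2,336,424 = €5,256,954
Cap at €7,248,750: €5,256,954 is within the cap, no reduction.
Minimum €6,186,900: €5,256,954 is below the minimum → €6,186,900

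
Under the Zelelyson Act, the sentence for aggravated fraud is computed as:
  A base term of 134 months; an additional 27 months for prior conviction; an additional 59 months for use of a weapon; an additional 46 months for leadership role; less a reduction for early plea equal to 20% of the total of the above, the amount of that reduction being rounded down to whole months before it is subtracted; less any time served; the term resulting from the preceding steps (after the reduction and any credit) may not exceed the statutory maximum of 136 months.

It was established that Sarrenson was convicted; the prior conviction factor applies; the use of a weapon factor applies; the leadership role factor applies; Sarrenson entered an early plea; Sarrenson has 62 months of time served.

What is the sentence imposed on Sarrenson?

136 months

Prior conviction enhancement: +27 months
Use of a weapon enhancement: +59 months
Leadership role enhancement: +46 months
Adjusted term: 134 months + 27 months + 59 months + 46 months = 266 months
Early plea reduction: 20% of 266 months = 53 months (rounded down)
After reduction: 266 − 53 = 213 months
Less time served: 213 months − 62 months = 151 months
Cap at 136 months: 151 months exceeds the cap → 136 months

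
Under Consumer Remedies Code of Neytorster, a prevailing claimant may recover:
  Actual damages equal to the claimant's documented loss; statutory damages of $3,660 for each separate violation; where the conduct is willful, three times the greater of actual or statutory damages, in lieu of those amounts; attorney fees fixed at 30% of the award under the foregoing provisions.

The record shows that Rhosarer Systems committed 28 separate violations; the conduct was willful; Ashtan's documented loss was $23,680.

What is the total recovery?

Statutory damages: 28 × $3,660 = $102,480
Greater of actual damages ($23,680) or statutory damages ($102,480): $102,480
Trebled: 3 × $102,480 = $307,440
Attorney fees: 30% of $307,440 = $92,232
Total recovery: $307,440 + $92,232 = $399,672

$399,672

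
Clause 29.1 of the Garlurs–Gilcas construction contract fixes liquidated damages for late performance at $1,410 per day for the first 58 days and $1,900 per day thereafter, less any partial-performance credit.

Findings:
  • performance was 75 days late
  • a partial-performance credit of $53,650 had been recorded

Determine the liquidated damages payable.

First 58 days: 58 × $1,410 = $81,780
Remaining days: (75 − 58) × $1,900 = $32,300
Accrued per-day damages: $81,780 + $32,300 = $114,080
Less partial-performance credit: $114,080 − $53,650 = $60,430

$60,430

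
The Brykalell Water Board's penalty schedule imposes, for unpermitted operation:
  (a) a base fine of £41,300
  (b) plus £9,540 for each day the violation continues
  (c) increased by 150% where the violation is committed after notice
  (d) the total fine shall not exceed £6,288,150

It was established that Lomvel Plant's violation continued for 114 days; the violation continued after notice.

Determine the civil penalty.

Per-day component: 114 × £9,540 = £1,087,560
Base plus per-day: £41,300 + £1,087,560 = £1,128,860
Enhancement: 150% of £1,128,860 = £1,693,290
Enhanced fine: £1,128,860 + £1,693,290 = £2,822,150
Cap at £6,288,150: £2,822,150 is within the cap, no reduction.

£2,822,150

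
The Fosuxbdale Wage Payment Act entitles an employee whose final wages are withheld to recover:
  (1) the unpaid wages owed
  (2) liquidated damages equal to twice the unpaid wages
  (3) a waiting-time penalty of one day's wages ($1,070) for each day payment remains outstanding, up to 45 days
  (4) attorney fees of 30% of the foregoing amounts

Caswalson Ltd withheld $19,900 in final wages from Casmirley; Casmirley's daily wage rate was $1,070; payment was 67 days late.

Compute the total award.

Doubled: 2 × $19,900 = $39,800
Penalty days: min(67, 45) = 45
Waiting-time penalty: 45 × $1,070 = $48,150
Subtotal: $19,900 + $39,800 + $48,150 = $107,850
Attorney fees: 30% of $107,850 = $32,355
Total award: $107,850 + $32,355 = $140,205

$140,205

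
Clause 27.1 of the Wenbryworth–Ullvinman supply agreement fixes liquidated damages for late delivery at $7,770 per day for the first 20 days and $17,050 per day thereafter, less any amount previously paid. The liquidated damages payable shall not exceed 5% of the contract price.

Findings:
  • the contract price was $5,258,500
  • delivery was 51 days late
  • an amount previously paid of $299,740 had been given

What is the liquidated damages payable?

First 20 days: 20 × $7,770 = $155,400
Remaining days: (51 − 20) × $17,050 = $528,550
Accrued per-day damages: $155,400 + $528,550 = $683,950
Less amount previously paid: $683,950 − $299,740 = $384,210
Cap: 5% of $5,258,500 = $262,925
Cap at $262,925: $384,210 exceeds the cap → $262,925

$262,925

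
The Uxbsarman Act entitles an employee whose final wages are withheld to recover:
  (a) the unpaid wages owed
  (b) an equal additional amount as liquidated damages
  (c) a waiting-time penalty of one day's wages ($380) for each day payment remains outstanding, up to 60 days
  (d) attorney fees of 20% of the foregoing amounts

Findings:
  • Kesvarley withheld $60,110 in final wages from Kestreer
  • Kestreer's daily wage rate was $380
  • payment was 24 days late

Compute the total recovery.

$155,208

Liquidated damages (equal amount): $60,110
Penalty days: min(24, 60) = 24
Waiting-time penalty: 24 × $380 = $9,120
Subtotal: $60,110 + $60,110 + $9,120 = $129,340
Attorney fees: 20% of $129,340 = $25,868
Total award: $129,340 + $25,868 = $155,208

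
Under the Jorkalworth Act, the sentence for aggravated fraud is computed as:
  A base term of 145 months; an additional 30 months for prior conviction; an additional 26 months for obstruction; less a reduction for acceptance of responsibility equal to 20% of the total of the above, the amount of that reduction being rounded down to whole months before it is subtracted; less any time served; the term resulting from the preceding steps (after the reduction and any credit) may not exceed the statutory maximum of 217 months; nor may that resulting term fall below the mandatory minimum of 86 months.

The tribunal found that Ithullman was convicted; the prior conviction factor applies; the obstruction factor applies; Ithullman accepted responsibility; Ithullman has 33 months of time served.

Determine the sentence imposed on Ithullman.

Prior conviction enhancement: +30 months
Obstruction enhancement: +26 months
Adjusted term: 145 months + 30 months + 26 months = 201 months
Acceptance of responsibility reduction: 20% of 201 months = 40 months (rounded down)
After reduction: 201 − 40 = 161 months
Less time served: 161 months − 33 months = 128 months
Cap at 217 months: 128 months is within the cap, no reduction.
Minimum 86 months: 128 months meets the minimum, no increase.

128 months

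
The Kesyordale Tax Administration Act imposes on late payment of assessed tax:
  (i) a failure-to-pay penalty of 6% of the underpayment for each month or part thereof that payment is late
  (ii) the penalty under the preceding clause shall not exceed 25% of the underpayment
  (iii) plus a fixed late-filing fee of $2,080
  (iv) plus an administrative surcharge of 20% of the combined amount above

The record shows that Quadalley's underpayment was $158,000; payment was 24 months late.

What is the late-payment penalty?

$49,896

Accrued rate: 6% × 24 = 144%, capped at 25% → 25%
Failure-to-pay penalty: 25% of $158,000 = $39,500
Penalty before surcharge: $39,500 + $2,080 = $41,580
Administrative surcharge: 20% of $41,580 = $8,316
Total penalty: $41,580 + $8,316 = $49,896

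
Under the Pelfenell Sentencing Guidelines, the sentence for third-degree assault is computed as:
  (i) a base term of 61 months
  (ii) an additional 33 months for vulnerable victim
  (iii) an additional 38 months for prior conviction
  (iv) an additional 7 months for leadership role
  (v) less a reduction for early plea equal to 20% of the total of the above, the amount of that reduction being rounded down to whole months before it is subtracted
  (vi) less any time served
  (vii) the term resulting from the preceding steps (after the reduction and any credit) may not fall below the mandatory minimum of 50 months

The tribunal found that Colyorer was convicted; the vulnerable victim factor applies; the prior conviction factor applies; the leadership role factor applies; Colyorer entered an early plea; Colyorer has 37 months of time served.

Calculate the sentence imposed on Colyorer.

75 months

Vulnerable victim enhancement: +33 months
Prior conviction enhancement: +38 months
Leadership role enhancement: +7 months
Adjusted term: 61 months + 33 months + 38 months + 7 months = 139 months
Early plea reduction: 20% of 139 months = 27 months (rounded down)
After reduction: 139 − 27 = 112 months
Less time served: 112 months − 37 months = 75 months
Minimum 50 months: 75 months meets the minimum, no increase.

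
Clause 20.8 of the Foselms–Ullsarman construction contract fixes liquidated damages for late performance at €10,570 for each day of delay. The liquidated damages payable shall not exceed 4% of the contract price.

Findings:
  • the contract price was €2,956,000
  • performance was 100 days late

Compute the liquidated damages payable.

Per-day damages: 100 × €10,570 = €1,057,000
Cap: 4% of €2,956,000 = €118,240
Cap at €118,240: €1,057,000 exceeds the cap → €118,240

€118,240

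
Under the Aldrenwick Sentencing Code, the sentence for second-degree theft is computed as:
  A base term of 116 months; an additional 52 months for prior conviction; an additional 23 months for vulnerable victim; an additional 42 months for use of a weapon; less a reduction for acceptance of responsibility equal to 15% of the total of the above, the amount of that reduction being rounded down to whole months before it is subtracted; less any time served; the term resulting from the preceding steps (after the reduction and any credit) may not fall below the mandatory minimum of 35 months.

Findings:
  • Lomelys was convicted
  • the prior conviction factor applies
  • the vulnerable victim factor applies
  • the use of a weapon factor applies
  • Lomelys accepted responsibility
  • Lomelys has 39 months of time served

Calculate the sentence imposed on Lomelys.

Sentence: 160 months

Prior conviction enhancement: +52 months
Vulnerable victim enhancement: +23 months
Use of a weapon enhancement: +42 months
Adjusted term: 116 months + 52 months + 23 months + 42 months = 233 months
Acceptance of responsibility reduction: 15% of 233 months = 34 months (rounded down)
After reduction: 233 − 34 = 199 months
Less time served: 199 months − 39 months = 160 months
Minimum 35 months: 160 months meets the minimum, no increase.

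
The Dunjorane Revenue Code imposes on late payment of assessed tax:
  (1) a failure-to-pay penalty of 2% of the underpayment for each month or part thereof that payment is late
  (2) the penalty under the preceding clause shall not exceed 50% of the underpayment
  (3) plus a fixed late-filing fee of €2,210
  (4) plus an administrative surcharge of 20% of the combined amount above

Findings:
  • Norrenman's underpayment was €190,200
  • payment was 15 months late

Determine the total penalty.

Accrued rate: 2% × 15 = 30%, capped at 50% → 30%
Failure-to-pay penalty: 30% of €190,200 = €57,060
Penalty before surcharge: €57,060 + €2,210 = €59,270
Administrative surcharge: 20% of €59,270 = €11,854
Total penalty: €59,270 + €11,854 = €71,124

€71,124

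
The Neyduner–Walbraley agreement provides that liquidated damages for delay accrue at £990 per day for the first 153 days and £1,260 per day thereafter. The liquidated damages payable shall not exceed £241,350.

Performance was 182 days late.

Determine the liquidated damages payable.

First 153 days: 153 × £990 = £151,470
Remaining days: (182 − 153) × £1,260 = £36,540
Accrued per-day damages: £151,470 + £36,540 = £188,010
Cap at £241,350: £188,010 is within the cap, no reduction.

£188,010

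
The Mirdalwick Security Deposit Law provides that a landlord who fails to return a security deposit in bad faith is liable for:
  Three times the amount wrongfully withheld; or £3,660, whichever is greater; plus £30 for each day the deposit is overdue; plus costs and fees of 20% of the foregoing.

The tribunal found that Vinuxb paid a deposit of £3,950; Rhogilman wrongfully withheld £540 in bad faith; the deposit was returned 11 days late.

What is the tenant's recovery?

Trebled: 3 × £540 = £1,620
Minimum £3,660: £1,620 is below the minimum → £3,660
Late-return penalty: 11 × £30 = £330
Damages plus late penalty: £3,660 + £330 = £3,990
Costs and fees: 20% of £3,990 = £798
Total recovery: £3,990 + £798 = £4,788

£4,788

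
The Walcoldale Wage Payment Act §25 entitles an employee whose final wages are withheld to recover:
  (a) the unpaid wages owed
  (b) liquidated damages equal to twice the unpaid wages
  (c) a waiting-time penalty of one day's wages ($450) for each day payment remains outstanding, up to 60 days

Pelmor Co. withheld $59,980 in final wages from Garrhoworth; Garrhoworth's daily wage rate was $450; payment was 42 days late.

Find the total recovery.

Doubled: 2 × $59,980 = $119,960
Penalty days: min(42, 60) = 42
Waiting-time penalty: 42 × $450 = $18,900
Total award: $59,980 + $119,960 + $18,900 = $198,840

Total award: $198,840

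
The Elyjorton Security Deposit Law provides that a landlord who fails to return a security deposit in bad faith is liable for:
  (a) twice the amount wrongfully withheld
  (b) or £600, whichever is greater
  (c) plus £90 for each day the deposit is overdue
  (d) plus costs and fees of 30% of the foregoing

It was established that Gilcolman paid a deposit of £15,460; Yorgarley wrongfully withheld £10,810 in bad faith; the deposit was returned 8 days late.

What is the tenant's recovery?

£29,042

Doubled: 2 × £10,810 = £21,620
Minimum £600: £21,620 meets the minimum, no increase.
Late-return penalty: 8 × £90 = £720
Damages plus late penalty: £21,620 + £720 = £22,340
Costs and fees: 30% of £22,340 = £6,702
Total recovery: £22,340 + £6,702 = £29,042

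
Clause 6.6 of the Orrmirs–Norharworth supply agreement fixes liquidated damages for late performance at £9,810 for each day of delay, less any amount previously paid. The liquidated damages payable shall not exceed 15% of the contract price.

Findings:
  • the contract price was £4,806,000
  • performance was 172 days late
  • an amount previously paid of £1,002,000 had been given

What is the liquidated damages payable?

£685,320

Per-day damages: 172 × £9,810 = £1,687,320
Less amount previously paid: £1,687,320 − £1,002,000 = £685,320
Cap: 15% of £4,806,000 = £720,900
Cap at £720,900: £685,320 is within the cap, no reduction.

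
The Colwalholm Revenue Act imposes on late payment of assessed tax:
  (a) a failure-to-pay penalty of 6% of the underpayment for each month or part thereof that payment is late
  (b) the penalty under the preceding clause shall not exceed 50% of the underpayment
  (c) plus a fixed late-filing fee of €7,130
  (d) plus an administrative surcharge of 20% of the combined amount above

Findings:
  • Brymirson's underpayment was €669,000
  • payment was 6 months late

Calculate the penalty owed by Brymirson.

Accrued rate: 6% × 6 = 36%, capped at 50% → 36%
Failure-to-pay penalty: 36% of €669,000 = €240,840
Penalty before surcharge: €240,840 + €7,130 = €247,970
Administrative surcharge: 20% of €247,970 = €49,594
Total penalty: €247,970 + €49,594 = €297,564

€297,564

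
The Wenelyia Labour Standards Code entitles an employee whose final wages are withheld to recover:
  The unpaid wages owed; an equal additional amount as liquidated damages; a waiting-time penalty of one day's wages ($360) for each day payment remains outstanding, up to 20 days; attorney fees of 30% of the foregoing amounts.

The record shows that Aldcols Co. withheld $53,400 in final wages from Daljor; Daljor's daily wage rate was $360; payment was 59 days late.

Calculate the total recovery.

Liquidated damages (equal amount): $53,400
Penalty days: min(59, 20) = 20
Waiting-time penalty: 20 × $360 = $7,200
Subtotal: $53,400 + $53,400 + $7,200 = $114,000
Attorney fees: 30% of $114,000 = $34,200
Total award: $114,000 + $34,200 = $148,200

$148,200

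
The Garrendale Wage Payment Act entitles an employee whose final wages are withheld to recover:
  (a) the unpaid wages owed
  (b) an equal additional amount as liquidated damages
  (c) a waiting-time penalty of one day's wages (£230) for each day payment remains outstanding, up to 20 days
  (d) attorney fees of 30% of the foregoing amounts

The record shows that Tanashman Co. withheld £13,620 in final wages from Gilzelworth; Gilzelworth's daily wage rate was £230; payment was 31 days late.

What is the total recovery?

Liquidated damages (equal amount): £13,620
Penalty days: min(31, 20) = 20
Waiting-time penalty: 20 × £230 = £4,600
Subtotal: £13,620 + £13,620 + £4,600 = £31,840
Attorney fees: 30% of £31,840 = £9,552
Total award: £31,840 + £9,552 = £41,392

£41,392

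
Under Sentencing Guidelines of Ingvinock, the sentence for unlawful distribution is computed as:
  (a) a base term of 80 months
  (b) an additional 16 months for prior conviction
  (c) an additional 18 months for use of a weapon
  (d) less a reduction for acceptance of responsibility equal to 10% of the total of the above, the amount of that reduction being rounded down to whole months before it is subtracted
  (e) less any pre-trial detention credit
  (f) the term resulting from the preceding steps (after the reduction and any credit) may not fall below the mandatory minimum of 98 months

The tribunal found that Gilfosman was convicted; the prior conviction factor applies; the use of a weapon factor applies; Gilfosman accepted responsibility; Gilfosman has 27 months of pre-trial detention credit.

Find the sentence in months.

Prior conviction enhancement: +16 months
Use of a weapon enhancement: +18 months
Adjusted term: 80 months + 16 months + 18 months = 114 months
Acceptance of responsibility reduction: 10% of 114 months = 11 months (rounded down)
After reduction: 114 − 11 = 103 months
Less pre-trial detention credit: 103 months − 27 months = 76 months
Minimum 98 months: 76 months is below the minimum → 98 months

98 months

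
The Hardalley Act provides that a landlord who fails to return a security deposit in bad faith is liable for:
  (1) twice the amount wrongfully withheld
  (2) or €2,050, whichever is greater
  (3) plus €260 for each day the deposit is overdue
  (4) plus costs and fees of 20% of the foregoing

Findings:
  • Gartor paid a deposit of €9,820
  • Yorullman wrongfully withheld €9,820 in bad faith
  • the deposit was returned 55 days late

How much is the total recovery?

Doubled: 2 × €9,820 = €19,640
Minimum €2,050: €19,640 meets the minimum, no increase.
Late-return penalty: 55 × €260 = €14,300
Damages plus late penalty: €19,640 + €14,300 = €33,940
Costs and fees: 20% of €33,940 = €6,788
Total recovery: €33,940 + €6,788 = €40,728

€40,728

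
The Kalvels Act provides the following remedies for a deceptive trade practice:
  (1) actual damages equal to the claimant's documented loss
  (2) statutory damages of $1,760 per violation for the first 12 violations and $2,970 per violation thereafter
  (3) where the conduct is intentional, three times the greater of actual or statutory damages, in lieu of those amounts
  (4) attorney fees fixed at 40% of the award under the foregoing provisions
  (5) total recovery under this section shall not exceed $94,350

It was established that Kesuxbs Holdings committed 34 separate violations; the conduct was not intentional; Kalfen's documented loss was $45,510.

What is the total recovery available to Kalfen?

$94,350

First 12 violations: 12 × $1,760 = $21,120
Remaining violations: (34 − 12) × $2,970 = $65,340
Statutory damages: $21,120 + $65,340 = $86,460
Conduct not intentional: the in-lieu enhancement does not apply.
Actual plus statutory damages: $45,510 + $86,460 = $131,970
Attorney fees: 40% of $131,970 = $52,788
Total before cap: $131,970 + $52,788 = $184,758
Cap at $94,350: $184,758 exceeds the cap → $94,350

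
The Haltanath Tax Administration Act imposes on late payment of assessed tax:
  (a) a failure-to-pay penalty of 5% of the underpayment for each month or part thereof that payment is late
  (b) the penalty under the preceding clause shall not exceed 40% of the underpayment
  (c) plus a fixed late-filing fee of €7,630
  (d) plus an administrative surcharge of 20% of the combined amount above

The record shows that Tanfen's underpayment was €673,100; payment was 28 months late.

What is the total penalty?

€332,244

Accrued rate: 5% × 28 = 140%, capped at 40% → 40%
Failure-to-pay penalty: 40% of €673,100 = €269,240
Penalty before surcharge: €269,240 + €7,630 = €276,870
Administrative surcharge: 20% of €276,870 = €55,374
Total penalty: €276,870 + €55,374 = €332,244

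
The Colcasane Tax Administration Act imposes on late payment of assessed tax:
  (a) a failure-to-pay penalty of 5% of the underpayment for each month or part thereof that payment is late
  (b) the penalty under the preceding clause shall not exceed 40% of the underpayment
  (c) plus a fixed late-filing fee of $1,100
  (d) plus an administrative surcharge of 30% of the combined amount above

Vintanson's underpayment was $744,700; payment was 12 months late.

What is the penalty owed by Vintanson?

Accrued rate: 5% × 12 = 60%, capped at 40% → 40%
Failure-to-pay penalty: 40% of $744,700 = $297,880
Penalty before surcharge: $297,880 + $1,100 = $298,980
Administrative surcharge: 30% of $298,980 = $89,694
Total penalty: $298,980 + $89,694 = $388,674

Penalty: $388,674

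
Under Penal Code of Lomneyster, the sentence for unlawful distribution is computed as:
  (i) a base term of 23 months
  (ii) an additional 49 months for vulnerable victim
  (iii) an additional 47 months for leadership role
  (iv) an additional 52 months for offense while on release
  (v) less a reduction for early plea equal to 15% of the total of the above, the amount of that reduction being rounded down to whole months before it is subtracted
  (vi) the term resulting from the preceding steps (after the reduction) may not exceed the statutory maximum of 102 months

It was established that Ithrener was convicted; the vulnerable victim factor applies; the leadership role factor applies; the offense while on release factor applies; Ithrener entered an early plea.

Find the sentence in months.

Vulnerable victim enhancement: +49 months
Leadership role enhancement: +47 months
Offense while on release enhancement: +52 months
Adjusted term: 23 months + 49 months + 47 months + 52 months = 171 months
Early plea reduction: 15% of 171 months = 25 months (rounded down)
After reduction: 171 − 25 = 146 months
Cap at 102 months: 146 months exceeds the cap → 102 months

102 months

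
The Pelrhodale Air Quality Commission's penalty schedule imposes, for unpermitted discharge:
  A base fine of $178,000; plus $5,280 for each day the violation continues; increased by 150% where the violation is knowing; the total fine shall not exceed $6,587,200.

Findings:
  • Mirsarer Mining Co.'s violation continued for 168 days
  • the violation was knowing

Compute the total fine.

Civil penalty: $2,662,600

Per-day component: 168 × $5,280 = $887,040
Base plus per-day: $178,000 + $887,040 = $1,065,040
Enhancement: 150% of $1,065,040 = $1,597,560
Enhanced fine: $1,065,040 + $1,597,560 = $2,662,600
Cap at $6,587,200: $2,662,600 is within the cap, no reduction.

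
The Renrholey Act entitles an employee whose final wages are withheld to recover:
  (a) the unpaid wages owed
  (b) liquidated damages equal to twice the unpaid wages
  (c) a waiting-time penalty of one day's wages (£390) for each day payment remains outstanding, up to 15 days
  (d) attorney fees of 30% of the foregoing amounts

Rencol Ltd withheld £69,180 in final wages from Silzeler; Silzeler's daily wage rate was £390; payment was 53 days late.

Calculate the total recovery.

£277,407

Doubled: 2 × £69,180 = £138,360
Penalty days: min(53, 15) = 15
Waiting-time penalty: 15 × £390 = £5,850
Subtotal: £69,180 + £138,360 + £5,850 = £213,390
Attorney fees: 30% of £213,390 = £64,017
Total award: £213,390 + £64,017 = £277,407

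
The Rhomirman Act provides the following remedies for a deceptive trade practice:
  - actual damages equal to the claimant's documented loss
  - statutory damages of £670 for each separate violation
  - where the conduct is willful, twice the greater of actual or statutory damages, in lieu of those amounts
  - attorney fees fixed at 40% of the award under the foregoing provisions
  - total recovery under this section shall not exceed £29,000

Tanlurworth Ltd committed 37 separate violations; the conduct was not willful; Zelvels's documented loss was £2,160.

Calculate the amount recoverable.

£29,000

Statutory damages: 37 × £670 = £24,790
Conduct not willful: the in-lieu enhancement does not apply.
Actual plus statutory damages: £2,160 + £24,790 = £26,950
Attorney fees: 40% of £26,950 = £10,780
Total before cap: £26,950 + £10,780 = £37,730
Cap at £29,000: £37,730 exceeds the cap → £29,000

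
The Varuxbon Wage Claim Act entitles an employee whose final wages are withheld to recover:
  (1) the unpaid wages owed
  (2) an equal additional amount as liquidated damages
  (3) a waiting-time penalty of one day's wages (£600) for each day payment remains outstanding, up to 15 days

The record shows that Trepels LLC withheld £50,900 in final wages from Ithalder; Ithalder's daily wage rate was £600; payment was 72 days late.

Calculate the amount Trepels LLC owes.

Liquidated damages (equal amount): £50,900
Penalty days: min(72, 15) = 15
Waiting-time penalty: 15 × £600 = £9,000
Total award: £50,900 + £50,900 + £9,000 = £110,800

Total award: £110,800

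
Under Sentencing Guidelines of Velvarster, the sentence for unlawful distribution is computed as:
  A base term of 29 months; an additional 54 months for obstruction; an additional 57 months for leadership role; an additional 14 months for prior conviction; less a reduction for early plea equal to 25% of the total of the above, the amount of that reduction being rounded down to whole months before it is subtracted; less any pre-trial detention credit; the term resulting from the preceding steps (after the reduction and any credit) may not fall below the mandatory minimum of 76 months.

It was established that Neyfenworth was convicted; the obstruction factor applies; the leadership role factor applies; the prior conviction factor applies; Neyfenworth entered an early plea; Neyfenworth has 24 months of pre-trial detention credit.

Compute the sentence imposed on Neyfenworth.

Obstruction enhancement: +54 months
Leadership role enhancement: +57 months
Prior conviction enhancement: +14 months
Adjusted term: 29 months + 54 months + 57 months + 14 months = 154 months
Early plea reduction: 25% of 154 months = 38 months (rounded down)
After reduction: 154 − 38 = 116 months
Less pre-trial detention credit: 116 months − 24 months = 92 months
Minimum 76 months: 92 months meets the minimum, no increase.

92 months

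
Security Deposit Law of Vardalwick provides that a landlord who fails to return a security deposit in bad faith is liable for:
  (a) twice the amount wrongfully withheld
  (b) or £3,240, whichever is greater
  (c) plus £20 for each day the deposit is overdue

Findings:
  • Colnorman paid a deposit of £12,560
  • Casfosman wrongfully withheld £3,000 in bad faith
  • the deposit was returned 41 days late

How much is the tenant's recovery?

Doubled: 2 × £3,000 = £6,000
Minimum £3,240: £6,000 meets the minimum, no increase.
Late-return penalty: 41 × £20 = £820
Damages plus late penalty: £6,000 + £820 = £6,820

£6,820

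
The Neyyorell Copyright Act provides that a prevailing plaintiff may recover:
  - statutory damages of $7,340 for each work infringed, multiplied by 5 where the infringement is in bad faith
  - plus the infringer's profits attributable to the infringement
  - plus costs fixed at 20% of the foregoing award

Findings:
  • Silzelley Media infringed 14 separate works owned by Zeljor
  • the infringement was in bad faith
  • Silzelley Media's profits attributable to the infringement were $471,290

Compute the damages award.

Statutory damages: 14 × $7,340 = $102,760
Multiplied by 5: 5 × $102,760 = $513,800
Combined award: $513,800 + $471,290 = $985,090
Costs: 20% of $985,090 = $197,018
Award plus costs: $985,090 + $197,018 = $1,182,108

$1,182,108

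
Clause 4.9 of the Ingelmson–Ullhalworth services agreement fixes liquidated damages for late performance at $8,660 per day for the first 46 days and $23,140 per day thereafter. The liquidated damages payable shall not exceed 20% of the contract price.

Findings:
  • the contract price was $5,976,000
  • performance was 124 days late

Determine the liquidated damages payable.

$1,195,200

First 46 days: 46 × $8,660 = $398,360
Remaining days: (124 − 46) × $23,140 = $1,804,920
Accrued per-day damages: $398,360 + $1,804,920 = $2,203,280
Cap: 20% of $5,976,000 = $1,195,200
Cap at $1,195,200: $2,203,280 exceeds the cap → $1,195,200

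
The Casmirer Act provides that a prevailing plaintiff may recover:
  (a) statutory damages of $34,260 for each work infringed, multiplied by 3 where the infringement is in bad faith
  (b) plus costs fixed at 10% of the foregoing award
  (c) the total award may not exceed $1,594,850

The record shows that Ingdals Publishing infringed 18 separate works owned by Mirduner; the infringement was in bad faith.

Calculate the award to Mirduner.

Statutory damages: 18 × $34,260 = $616,680
Trebled: 3 × $616,680 = $1,850,040
Costs: 10% of $1,850,040 = $185,004
Award plus costs: $1,850,040 + $185,004 = $2,035,044
Cap at $1,594,850: $2,035,044 exceeds the cap → $1,594,850

$1,594,850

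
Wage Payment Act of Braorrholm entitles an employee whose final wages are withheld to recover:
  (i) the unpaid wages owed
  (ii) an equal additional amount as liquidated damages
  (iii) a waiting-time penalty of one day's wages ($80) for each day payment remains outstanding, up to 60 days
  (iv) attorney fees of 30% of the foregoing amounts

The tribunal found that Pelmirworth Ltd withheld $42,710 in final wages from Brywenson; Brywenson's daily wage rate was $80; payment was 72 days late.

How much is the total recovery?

Liquidated damages (equal amount): $42,710
Penalty days: min(72, 60) = 60
Waiting-time penalty: 60 × $80 = $4,800
Subtotal: $42,710 + $42,710 + $4,800 = $90,220
Attorney fees: 30% of $90,220 = $27,066
Total award: $90,220 + $27,066 = $117,286

$117,286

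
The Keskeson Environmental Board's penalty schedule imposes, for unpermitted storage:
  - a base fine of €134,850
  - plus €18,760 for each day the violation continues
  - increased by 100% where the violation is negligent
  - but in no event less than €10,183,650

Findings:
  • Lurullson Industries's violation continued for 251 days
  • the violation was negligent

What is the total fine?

Civil penalty: €10,183,650

Per-day component: 251 × €18,760 = €4,708,760
Base plus per-day: €134,850 + €4,708,760 = €4,843,610
Enhancement: 100% of €4,843,610 = €4,843,610
Enhanced fine: €4,843,610 + €4,843,610 = €9,687,220
Minimum €10,183,650: €9,687,220 is below the minimum → €10,183,650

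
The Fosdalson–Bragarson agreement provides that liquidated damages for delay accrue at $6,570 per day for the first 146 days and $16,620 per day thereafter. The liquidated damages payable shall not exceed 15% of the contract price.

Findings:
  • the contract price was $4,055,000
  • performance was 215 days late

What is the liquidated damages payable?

First 146 days: 146 × $6,570 = $959,220
Remaining days: (215 − 146) × $16,620 = $1,146,780
Accrued per-day damages: $959,220 + $1,146,780 = $2,106,000
Cap: 15% of $4,055,000 = $608,250
Cap at $608,250: $2,106,000 exceeds the cap → $608,250

$608,250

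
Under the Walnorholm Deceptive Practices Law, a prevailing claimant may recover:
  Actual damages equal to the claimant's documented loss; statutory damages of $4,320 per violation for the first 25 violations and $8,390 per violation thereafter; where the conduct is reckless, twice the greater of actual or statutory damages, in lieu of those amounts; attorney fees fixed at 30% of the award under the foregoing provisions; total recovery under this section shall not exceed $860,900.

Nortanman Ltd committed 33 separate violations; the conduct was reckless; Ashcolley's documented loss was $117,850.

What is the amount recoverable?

First 25 violations: 25 × $4,320 = $108,000
Remaining violations: (33 − 25) × $8,390 = $67,120
Statutory damages: $108,000 + $67,120 = $175,120
Greater of actual damages ($117,850) or statutory damages ($175,120): $175,120
Doubled: 2 × $175,120 = $350,240
Attorney fees: 30% of $350,240 = $105,072
Total before cap: $350,240 + $105,072 = $455,312
Cap at $860,900: $455,312 is within the cap, no reduction.

$455,312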